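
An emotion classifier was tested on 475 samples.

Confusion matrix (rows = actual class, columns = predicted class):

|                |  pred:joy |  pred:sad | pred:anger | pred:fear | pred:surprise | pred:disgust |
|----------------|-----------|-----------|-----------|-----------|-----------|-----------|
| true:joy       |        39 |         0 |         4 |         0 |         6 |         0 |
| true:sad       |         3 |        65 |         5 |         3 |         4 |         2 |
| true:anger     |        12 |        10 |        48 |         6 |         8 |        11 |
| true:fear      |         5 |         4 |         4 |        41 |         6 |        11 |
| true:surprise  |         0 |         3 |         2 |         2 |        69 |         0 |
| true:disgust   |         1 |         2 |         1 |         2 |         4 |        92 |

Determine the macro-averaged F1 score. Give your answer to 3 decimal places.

Per-class F1 score (2·TP/(2·TP+FP+FN)):
  joy: TP=39, FP=3+12+5+0+1=21, FN=0+4+0+6+0=10 → 78/109 = 0.7156
  sad: TP=65, FP=0+10+4+3+2=19, FN=3+5+3+4+2=17 → 130/166 = 0.7831
  anger: TP=48, FP=4+5+4+2+1=16, FN=12+10+6+8+11=47 → 96/159 = 0.6038
  fear: TP=41, FP=0+3+6+2+2=13, FN=5+4+4+6+11=30 → 82/125 = 0.6560
  surprise: TP=69, FP=6+4+8+6+4=28, FN=0+3+2+2+0=7 → 138/173 = 0.7977
  disgust: TP=92, FP=0+2+11+11+0=24, FN=1+2+1+2+4=10 → 184/218 = 0.8440
Macro-F1 score = mean = (0.7156 + 0.7831 + 0.6038 + 0.6560 + 0.7977 + 0.8440) / 6 = 0.733

0.733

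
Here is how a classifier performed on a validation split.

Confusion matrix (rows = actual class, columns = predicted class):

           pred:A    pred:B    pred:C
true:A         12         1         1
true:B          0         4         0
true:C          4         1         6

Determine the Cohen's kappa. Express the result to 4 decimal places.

Observed agreement pₒ = trace/N = 22/29 = 0.75862
Expected agreement pₑ = Σ (rowᵢ·colᵢ)/N² = (14·16 + 4·6 + 11·7)/29² = 0.38644
κ = (pₒ − pₑ)/(1 − pₑ) = (0.75862 − 0.38644)/(1 − 0.38644) = 0.6066

0.6066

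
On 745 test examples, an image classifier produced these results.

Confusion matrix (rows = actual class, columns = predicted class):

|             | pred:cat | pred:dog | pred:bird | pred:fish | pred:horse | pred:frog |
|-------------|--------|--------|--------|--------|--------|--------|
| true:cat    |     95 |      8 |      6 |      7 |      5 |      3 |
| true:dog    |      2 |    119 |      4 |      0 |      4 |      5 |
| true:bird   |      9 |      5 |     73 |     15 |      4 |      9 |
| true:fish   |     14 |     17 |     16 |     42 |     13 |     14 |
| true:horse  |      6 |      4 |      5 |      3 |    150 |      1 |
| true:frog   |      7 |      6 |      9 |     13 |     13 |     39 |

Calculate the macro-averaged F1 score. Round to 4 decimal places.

0.6587

Per-class F1 score (2·TP/(2·TP+FP+FN)):
  cat: TP=95, FP=2+9+14+6+7=38, FN=8+6+7+5+3=29 → 190/257 = 0.73930
  dog: TP=119, FP=8+5+17+4+6=40, FN=2+4+0+4+5=15 → 238/293 = 0.81229
  bird: TP=73, FP=6+4+16+5+9=40, FN=9+5+15+4+9=42 → 146/228 = 0.64035
  fish: TP=42, FP=7+0+15+3+13=38, FN=14+17+16+13+14=74 → 84/196 = 0.42857
  horse: TP=150, FP=5+4+4+13+13=39, FN=6+4+5+3+1=19 → 300/358 = 0.83799
  frog: TP=39, FP=3+5+9+14+1=32, FN=7+6+9+13+13=48 → 78/158 = 0.49367
Macro-F1 score = mean = (0.73930 + 0.81229 + 0.64035 + 0.42857 + 0.83799 + 0.49367) / 6 = 0.6587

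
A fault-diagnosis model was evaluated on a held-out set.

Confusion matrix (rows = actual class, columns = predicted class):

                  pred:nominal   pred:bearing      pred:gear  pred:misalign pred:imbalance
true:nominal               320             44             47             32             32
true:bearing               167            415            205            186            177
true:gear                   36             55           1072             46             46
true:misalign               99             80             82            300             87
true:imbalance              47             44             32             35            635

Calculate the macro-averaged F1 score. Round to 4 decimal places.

0.6037

Per-class F1 score (2·TP/(2·TP+FP+FN)):
  nominal: TP=320, FP=167+36+99+47=349, FN=44+47+32+32=155 → 640/1144 = 0.55944
  bearing: TP=415, FP=44+55+80+44=223, FN=167+205+186+177=735 → 830/1788 = 0.46421
  gear: TP=1072, FP=47+205+82+32=366, FN=36+55+46+46=183 → 2144/2693 = 0.79614
  misalign: TP=300, FP=32+186+46+35=299, FN=99+80+82+87=348 → 600/1247 = 0.48115
  imbalance: TP=635, FP=32+177+46+87=342, FN=47+44+32+35=158 → 1270/1770 = 0.71751
Macro-F1 score = mean = (0.55944 + 0.46421 + 0.79614 + 0.48115 + 0.71751) / 5 = 0.6037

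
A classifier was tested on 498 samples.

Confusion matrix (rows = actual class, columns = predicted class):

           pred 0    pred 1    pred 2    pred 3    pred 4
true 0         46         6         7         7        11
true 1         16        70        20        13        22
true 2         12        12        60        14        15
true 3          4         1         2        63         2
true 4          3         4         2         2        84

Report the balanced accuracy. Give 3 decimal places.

Balanced accuracy = mean of per-class recall.
  0: recall = 46/77 = 0.5974
  1: recall = 70/141 = 0.4965
  2: recall = 60/113 = 0.5310
  3: recall = 63/72 = 0.8750
  4: recall = 84/95 = 0.8842
Mean = (0.5974 + 0.4965 + 0.5310 + 0.8750 + 0.8842) / 5 = 0.677

0.677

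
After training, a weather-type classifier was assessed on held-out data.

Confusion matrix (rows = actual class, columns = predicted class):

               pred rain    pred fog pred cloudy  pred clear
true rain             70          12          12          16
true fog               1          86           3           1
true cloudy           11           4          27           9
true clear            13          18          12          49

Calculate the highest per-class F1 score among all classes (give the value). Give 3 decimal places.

0.815

Per-class F1 score (2·TP/(2·TP+FP+FN)):
  rain: TP=70, FP=1+11+13=25, FN=12+12+16=40 → 140/205 = 0.6829
  fog: TP=86, FP=12+4+18=34, FN=1+3+1=5 → 172/211 = 0.8152
  cloudy: TP=27, FP=12+3+12=27, FN=11+4+9=24 → 54/105 = 0.5143
  clear: TP=49, FP=16+1+9=26, FN=13+18+12=43 → 98/167 = 0.5868
Highest is class 'fog' with F1 score = 0.815.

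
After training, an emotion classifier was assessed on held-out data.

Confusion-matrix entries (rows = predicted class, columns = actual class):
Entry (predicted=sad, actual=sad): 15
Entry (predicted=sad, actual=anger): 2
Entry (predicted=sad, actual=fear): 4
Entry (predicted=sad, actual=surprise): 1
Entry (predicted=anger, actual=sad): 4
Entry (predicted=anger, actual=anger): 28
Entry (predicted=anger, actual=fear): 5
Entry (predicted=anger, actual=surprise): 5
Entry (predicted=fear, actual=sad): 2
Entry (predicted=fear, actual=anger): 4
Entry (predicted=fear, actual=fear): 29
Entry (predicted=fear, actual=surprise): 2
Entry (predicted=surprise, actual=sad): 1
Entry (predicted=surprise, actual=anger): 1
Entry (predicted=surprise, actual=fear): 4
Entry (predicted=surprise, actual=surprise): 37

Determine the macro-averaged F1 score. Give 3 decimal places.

0.746

Per-class F1 score (2·TP/(2·TP+FP+FN)):
  sad: TP=15, FP=2+4+1=7, FN=4+2+1=7 → 30/44 = 0.6818
  anger: TP=28, FP=4+5+5=14, FN=2+4+1=7 → 56/77 = 0.7273
  fear: TP=29, FP=2+4+2=8, FN=4+5+4=13 → 58/79 = 0.7342
  surprise: TP=37, FP=1+1+4=6, FN=1+5+2=8 → 74/88 = 0.8409
Macro-F1 score = mean = (0.6818 + 0.7273 + 0.7342 + 0.8409) / 4 = 0.746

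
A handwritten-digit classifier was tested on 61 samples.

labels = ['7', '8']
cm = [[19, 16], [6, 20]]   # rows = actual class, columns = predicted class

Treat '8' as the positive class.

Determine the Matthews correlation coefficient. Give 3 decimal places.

MCC = (TP·TN − FP·FN) / √((TP+FP)(TP+FN)(TN+FP)(TN+FN))
Numerator = 20·19 − 16·6 = 284
Denominator = √(36·26·35·25) = √819000 = 904.9862
MCC = 284 / 904.9862 = 0.314

0.314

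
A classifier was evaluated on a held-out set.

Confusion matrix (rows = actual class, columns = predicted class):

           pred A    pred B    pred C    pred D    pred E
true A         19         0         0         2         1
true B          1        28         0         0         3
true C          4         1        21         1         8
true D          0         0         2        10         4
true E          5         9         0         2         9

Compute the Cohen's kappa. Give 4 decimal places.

Observed agreement pₒ = trace/N = 87/130 = 0.66923
Expected agreement pₑ = Σ (rowᵢ·colᵢ)/N² = (22·29 + 32·38 + 35·23 + 16·15 + 25·25)/130² = 0.20852
κ = (pₒ − pₑ)/(1 − pₑ) = (0.66923 − 0.20852)/(1 − 0.20852) = 0.5821

0.5821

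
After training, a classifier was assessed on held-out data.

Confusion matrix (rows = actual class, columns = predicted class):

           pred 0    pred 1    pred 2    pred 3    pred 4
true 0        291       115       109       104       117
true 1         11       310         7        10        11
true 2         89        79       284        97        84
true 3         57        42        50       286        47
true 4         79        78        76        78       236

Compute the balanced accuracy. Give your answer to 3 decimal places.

Balanced accuracy = mean of per-class recall.
  0: recall = 291/736 = 0.3954
  1: recall = 310/349 = 0.8883
  2: recall = 284/633 = 0.4487
  3: recall = 286/482 = 0.5934
  4: recall = 236/547 = 0.4314
Mean = (0.3954 + 0.8883 + 0.4487 + 0.5934 + 0.4314) / 5 = 0.551

0.551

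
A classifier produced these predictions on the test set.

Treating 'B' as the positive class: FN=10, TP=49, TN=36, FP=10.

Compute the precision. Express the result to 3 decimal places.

0.831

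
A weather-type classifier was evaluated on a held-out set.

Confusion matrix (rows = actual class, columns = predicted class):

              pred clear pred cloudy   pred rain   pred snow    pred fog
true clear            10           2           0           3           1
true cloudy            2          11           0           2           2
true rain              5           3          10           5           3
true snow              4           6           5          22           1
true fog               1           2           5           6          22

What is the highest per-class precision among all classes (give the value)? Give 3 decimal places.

0.759

Per-class precision (TP/(TP+FP)):
  clear: TP=10, FP=2+5+4+1=12 → 10/22 = 0.4545
  cloudy: TP=11, FP=2+3+6+2=13 → 11/24 = 0.4583
  rain: TP=10, FP=0+0+5+5=10 → 10/20 = 0.5000
  snow: TP=22, FP=3+2+5+6=16 → 22/38 = 0.5789
  fog: TP=22, FP=1+2+3+1=7 → 22/29 = 0.7586
Highest is class 'fog' with precision = 0.759.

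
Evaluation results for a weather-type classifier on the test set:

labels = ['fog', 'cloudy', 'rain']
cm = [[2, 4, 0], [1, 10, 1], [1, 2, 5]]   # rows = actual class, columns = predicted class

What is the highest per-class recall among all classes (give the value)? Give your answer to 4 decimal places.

0.8333

Per-class recall (TP/(TP+FN)):
  fog: TP=2, FN=4+0=4 → 2/6 = 0.33333
  cloudy: TP=10, FN=1+1=2 → 10/12 = 0.83333
  rain: TP=5, FN=1+2=3 → 5/8 = 0.62500
Highest is class 'cloudy' with recall = 0.8333.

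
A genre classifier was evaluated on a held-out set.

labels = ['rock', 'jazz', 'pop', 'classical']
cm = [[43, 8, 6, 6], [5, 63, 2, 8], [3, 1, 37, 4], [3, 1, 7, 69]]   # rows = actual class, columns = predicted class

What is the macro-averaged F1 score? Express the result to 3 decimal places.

Per-class F1 score (2·TP/(2·TP+FP+FN)):
  rock: TP=43, FP=5+3+3=11, FN=8+6+6=20 → 86/117 = 0.7350
  jazz: TP=63, FP=8+1+1=10, FN=5+2+8=15 → 126/151 = 0.8344
  pop: TP=37, FP=6+2+7=15, FN=3+1+4=8 → 74/97 = 0.7629
  classical: TP=69, FP=6+8+4=18, FN=3+1+7=11 → 138/167 = 0.8263
Macro-F1 score = mean = (0.7350 + 0.8344 + 0.7629 + 0.8263) / 4 = 0.790

0.790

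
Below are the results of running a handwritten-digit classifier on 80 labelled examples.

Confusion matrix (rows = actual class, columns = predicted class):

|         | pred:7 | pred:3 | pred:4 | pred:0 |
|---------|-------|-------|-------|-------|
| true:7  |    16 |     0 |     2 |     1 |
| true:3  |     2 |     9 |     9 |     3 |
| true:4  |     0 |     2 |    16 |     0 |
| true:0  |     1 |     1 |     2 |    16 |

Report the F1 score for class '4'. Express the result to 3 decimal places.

0.681

Take TP from the diagonal, FP from the rest of the '4' prediction marginal, FN from the rest of the '4' actual marginal.
F1 score = 2·TP/(2·TP+FP+FN).
4: TP=16, FP=2+9+2=13, FN=0+2+0=2 → 32/47 = 0.6809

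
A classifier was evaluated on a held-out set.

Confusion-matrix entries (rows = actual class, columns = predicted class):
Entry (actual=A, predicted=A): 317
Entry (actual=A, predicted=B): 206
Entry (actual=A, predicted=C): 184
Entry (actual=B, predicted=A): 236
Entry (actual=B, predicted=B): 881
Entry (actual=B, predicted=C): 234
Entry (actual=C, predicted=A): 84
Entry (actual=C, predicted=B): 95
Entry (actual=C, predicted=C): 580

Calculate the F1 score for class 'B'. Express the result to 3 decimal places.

0.696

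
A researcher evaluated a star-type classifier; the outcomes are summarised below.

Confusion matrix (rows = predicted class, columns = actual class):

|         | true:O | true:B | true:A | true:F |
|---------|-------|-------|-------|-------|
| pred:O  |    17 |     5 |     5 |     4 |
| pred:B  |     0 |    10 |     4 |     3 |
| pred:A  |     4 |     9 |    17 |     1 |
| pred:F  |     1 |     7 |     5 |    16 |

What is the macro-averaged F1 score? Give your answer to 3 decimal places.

0.553

Per-class F1 score (2·TP/(2·TP+FP+FN)):
  O: TP=17, FP=5+5+4=14, FN=0+4+1=5 → 34/53 = 0.6415
  B: TP=10, FP=0+4+3=7, FN=5+9+7=21 → 20/48 = 0.4167
  A: TP=17, FP=4+9+1=14, FN=5+4+5=14 → 34/62 = 0.5484
  F: TP=16, FP=1+7+5=13, FN=4+3+1=8 → 32/53 = 0.6038
Macro-F1 score = mean = (0.6415 + 0.4167 + 0.5484 + 0.6038) / 4 = 0.553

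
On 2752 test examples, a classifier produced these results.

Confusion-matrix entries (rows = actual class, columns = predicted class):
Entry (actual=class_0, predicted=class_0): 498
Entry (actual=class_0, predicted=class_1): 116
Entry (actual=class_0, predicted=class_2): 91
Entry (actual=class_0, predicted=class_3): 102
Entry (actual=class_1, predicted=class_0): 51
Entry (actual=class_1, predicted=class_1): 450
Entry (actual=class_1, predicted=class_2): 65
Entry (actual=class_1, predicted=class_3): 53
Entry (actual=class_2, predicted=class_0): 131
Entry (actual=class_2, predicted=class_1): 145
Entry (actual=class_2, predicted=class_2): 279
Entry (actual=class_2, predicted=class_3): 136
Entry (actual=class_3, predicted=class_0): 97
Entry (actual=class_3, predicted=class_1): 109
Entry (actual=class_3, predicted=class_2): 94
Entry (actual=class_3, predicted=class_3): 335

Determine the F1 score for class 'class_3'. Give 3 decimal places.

One-vs-rest for 'class_3': TP = diagonal; FP = other classes predicted 'class_3'; FN = 'class_3' predicted as other.
F1 score = 2·TP/(2·TP+FP+FN).
class_3: TP=335, FP=102+53+136=291, FN=97+109+94=300 → 670/1261 = 0.5313

0.531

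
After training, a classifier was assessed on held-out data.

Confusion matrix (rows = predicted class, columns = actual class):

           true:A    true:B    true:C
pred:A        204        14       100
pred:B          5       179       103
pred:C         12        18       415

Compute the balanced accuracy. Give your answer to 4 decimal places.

Balanced accuracy = mean of per-class recall.
  A: recall = 204/221 = 0.92308
  B: recall = 179/211 = 0.84834
  C: recall = 415/618 = 0.67152
Mean = (0.92308 + 0.84834 + 0.67152) / 3 = 0.8143

0.8143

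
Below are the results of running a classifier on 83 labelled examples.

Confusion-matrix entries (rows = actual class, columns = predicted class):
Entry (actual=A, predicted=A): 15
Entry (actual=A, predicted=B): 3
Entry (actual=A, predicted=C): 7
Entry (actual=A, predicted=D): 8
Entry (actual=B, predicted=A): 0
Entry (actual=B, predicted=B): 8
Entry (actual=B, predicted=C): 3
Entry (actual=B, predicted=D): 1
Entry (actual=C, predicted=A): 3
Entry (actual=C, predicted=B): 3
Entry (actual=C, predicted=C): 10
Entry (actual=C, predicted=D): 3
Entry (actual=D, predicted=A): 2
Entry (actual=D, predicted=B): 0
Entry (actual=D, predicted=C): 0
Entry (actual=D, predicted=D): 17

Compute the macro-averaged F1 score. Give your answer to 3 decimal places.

0.601

Per-class F1 score (2·TP/(2·TP+FP+FN)):
  A: TP=15, FP=0+3+2=5, FN=3+7+8=18 → 30/53 = 0.5660
  B: TP=8, FP=3+3+0=6, FN=0+3+1=4 → 16/26 = 0.6154
  C: TP=10, FP=7+3+0=10, FN=3+3+3=9 → 20/39 = 0.5128
  D: TP=17, FP=8+1+3=12, FN=2+0+0=2 → 34/48 = 0.7083
Macro-F1 score = mean = (0.5660 + 0.6154 + 0.5128 + 0.7083) / 4 = 0.601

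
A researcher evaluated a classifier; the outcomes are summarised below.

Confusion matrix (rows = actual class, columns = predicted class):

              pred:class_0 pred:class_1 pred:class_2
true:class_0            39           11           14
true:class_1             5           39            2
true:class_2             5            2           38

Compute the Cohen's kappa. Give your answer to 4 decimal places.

0.6238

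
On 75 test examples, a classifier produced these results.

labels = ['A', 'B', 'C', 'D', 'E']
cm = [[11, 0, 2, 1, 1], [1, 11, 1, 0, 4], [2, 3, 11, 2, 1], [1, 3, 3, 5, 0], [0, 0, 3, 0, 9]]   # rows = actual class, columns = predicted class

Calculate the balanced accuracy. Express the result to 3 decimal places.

0.625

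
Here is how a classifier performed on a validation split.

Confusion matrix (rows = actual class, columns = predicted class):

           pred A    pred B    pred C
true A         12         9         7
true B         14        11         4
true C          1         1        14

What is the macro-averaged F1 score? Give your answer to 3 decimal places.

0.520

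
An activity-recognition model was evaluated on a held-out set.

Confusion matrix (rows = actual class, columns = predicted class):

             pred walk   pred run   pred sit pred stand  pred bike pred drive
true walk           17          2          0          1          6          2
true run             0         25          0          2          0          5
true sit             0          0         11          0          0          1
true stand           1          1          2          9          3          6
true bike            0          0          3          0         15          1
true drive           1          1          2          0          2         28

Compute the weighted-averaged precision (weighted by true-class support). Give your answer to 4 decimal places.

Per-class precision (TP/(TP+FP)):
  walk: TP=17, FP=0+0+1+0+1=2 → 17/19 = 0.89474
  run: TP=25, FP=2+0+1+0+1=4 → 25/29 = 0.86207
  sit: TP=11, FP=0+0+2+3+2=7 → 11/18 = 0.61111
  stand: TP=9, FP=1+2+0+0+0=3 → 9/12 = 0.75000
  bike: TP=15, FP=6+0+0+3+2=11 → 15/26 = 0.57692
  drive: TP=28, FP=2+5+1+6+1=15 → 28/43 = 0.65116
Weighted-precision = Σ (supportᵢ/N)·precisionᵢ with N=147: (28/147)·0.89474 + (32/147)·0.86207 + (12/147)·0.61111 + (22/147)·0.75000 + (19/147)·0.57692 + (34/147)·0.65116 = 0.7454

0.7454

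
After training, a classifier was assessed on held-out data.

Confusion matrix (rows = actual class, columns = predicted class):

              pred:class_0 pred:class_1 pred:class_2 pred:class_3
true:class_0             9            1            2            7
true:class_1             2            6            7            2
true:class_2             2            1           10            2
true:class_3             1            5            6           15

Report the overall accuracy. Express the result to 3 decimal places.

0.513

Accuracy = trace / total = (9+6+10+15=40) / 78 = 40/78 = 0.513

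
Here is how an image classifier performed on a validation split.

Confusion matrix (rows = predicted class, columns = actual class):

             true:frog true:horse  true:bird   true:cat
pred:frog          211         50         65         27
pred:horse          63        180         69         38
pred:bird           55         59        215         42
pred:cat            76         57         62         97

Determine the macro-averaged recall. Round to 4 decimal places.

Per-class recall (TP/(TP+FN)):
  frog: TP=211, FN=63+55+76=194 → 211/405 = 0.52099
  horse: TP=180, FN=50+59+57=166 → 180/346 = 0.52023
  bird: TP=215, FN=65+69+62=196 → 215/411 = 0.52311
  cat: TP=97, FN=27+38+42=107 → 97/204 = 0.47549
Macro-recall = mean = (0.52099 + 0.52023 + 0.52311 + 0.47549) / 4 = 0.5100

0.5100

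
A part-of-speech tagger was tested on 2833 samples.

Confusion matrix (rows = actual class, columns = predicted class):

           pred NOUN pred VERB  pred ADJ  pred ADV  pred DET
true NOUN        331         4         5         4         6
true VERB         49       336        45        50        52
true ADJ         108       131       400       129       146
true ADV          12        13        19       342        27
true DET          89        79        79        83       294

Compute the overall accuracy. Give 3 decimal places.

0.601

Accuracy = trace / total = (331+336+400+342+294=1703) / 2833 = 1703/2833 = 0.601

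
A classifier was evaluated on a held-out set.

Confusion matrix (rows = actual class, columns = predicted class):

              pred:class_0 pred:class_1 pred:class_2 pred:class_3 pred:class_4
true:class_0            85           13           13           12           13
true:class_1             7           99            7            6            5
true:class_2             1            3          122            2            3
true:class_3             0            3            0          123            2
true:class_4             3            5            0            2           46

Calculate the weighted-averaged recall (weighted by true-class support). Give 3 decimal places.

0.826

Per-class recall (TP/(TP+FN)):
  class_0: TP=85, FN=13+13+12+13=51 → 85/136 = 0.6250
  class_1: TP=99, FN=7+7+6+5=25 → 99/124 = 0.7984
  class_2: TP=122, FN=1+3+2+3=9 → 122/131 = 0.9313
  class_3: TP=123, FN=0+3+0+2=5 → 123/128 = 0.9609
  class_4: TP=46, FN=3+5+0+2=10 → 46/56 = 0.8214
Weighted-recall = Σ (supportᵢ/N)·recallᵢ with N=575: (136/575)·0.6250 + (124/575)·0.7984 + (131/575)·0.9313 + (128/575)·0.9609 + (56/575)·0.8214 = 0.826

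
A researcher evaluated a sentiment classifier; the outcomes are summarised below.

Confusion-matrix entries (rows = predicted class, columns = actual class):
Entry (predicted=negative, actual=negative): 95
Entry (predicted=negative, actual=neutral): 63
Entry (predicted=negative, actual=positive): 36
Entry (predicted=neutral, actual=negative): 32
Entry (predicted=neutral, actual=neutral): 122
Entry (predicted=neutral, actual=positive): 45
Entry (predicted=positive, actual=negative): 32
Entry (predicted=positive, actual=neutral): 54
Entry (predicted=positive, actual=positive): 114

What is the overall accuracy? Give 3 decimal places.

Accuracy = trace / total = (95+122+114=331) / 593 = 331/593 = 0.558

0.558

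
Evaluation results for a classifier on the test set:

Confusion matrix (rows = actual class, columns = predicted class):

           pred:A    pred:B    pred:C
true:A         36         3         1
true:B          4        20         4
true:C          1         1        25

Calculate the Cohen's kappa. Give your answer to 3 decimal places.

0.775

Observed agreement pₒ = trace/N = 81/95 = 0.8526
Expected agreement pₑ = Σ (rowᵢ·colᵢ)/N² = (40·41 + 28·24 + 27·30)/95² = 0.3459
κ = (pₒ − pₑ)/(1 − pₑ) = (0.8526 − 0.3459)/(1 − 0.3459) = 0.775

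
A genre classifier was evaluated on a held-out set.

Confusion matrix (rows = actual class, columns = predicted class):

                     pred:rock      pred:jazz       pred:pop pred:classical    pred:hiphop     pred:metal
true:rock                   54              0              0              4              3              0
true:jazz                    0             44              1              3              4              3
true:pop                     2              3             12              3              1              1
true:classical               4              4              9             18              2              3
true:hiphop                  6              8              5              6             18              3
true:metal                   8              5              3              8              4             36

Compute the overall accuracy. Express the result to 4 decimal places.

0.6319

Accuracy = trace / total = (54+44+12+18+18+36=182) / 288 = 182/288 = 0.6319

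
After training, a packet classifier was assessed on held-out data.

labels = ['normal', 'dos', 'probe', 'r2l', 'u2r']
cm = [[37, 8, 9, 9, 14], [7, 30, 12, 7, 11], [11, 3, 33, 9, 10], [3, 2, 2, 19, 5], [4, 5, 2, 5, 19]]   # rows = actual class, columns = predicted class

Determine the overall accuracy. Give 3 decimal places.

Accuracy = trace / total = (37+30+33+19+19=138) / 276 = 138/276 = 0.500

0.500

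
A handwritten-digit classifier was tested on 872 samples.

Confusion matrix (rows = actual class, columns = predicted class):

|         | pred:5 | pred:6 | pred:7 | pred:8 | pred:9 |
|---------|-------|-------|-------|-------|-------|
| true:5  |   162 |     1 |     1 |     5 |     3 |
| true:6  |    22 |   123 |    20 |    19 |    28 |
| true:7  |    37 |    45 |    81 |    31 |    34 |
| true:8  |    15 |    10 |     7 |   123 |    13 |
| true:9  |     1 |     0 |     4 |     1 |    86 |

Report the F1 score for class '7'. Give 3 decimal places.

0.475

One-vs-rest for '7': TP = diagonal; FP = other classes predicted '7'; FN = '7' predicted as other.
F1 score = 2·TP/(2·TP+FP+FN).
7: TP=81, FP=1+20+7+4=32, FN=37+45+31+34=147 → 162/341 = 0.4751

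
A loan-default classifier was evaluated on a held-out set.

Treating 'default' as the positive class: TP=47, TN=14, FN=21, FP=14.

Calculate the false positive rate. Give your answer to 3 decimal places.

FPR = FP/(FP+TN) = 14/(14+14) = 0.500

0.500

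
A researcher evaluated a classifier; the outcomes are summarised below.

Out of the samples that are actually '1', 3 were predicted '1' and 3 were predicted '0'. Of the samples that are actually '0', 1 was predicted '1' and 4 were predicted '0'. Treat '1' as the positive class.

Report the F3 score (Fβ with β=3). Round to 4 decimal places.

Fβ = (1+β²)·TP / ((1+β²)·TP + β²·FN + FP), with β²=9
= 10·3 / (10·3 + 9·3 + 1) = 0.5172

0.5172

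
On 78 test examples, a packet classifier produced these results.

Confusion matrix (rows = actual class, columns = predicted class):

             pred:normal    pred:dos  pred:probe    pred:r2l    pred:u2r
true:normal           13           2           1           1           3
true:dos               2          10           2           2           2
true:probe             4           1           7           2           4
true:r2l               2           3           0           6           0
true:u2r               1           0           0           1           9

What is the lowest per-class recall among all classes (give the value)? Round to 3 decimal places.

0.389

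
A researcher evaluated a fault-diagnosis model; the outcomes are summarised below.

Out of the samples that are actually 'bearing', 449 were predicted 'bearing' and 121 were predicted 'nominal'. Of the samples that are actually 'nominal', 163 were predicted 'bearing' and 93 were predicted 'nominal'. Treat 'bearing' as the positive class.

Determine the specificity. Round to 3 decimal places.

0.363

Specificity = TN/(TN+FP) = 93/(93+163) = 0.363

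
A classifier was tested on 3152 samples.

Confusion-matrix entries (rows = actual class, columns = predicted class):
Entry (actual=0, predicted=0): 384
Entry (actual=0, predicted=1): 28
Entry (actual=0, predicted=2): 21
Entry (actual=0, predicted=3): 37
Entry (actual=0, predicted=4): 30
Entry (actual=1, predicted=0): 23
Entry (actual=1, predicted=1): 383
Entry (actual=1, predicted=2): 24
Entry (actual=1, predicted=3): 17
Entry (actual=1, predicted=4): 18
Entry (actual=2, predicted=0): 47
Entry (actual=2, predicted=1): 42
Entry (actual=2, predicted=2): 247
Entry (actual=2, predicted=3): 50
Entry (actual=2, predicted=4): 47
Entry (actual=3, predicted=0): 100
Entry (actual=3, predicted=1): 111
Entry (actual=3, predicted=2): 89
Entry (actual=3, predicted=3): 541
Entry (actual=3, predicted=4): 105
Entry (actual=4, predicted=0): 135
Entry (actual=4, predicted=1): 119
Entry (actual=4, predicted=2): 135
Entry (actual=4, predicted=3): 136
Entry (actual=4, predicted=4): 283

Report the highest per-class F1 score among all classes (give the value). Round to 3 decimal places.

0.667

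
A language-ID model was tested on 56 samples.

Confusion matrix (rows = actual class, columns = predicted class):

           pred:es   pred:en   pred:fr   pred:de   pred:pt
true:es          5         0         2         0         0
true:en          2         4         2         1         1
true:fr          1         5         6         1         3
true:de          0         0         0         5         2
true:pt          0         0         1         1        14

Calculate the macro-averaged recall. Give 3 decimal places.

0.616

Per-class recall (TP/(TP+FN)):
  es: TP=5, FN=0+2+0+0=2 → 5/7 = 0.7143
  en: TP=4, FN=2+2+1+1=6 → 4/10 = 0.4000
  fr: TP=6, FN=1+5+1+3=10 → 6/16 = 0.3750
  de: TP=5, FN=0+0+0+2=2 → 5/7 = 0.7143
  pt: TP=14, FN=0+0+1+1=2 → 14/16 = 0.8750
Macro-recall = mean = (0.7143 + 0.4000 + 0.3750 + 0.7143 + 0.8750) / 5 = 0.616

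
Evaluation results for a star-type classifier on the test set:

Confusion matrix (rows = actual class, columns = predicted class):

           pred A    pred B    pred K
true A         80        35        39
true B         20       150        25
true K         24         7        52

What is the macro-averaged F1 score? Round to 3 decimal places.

0.624

Per-class F1 score (2·TP/(2·TP+FP+FN)):
  A: TP=80, FP=20+24=44, FN=35+39=74 → 160/278 = 0.5755
  B: TP=150, FP=35+7=42, FN=20+25=45 → 300/387 = 0.7752
  K: TP=52, FP=39+25=64, FN=24+7=31 → 104/199 = 0.5226
Macro-F1 score = mean = (0.5755 + 0.7752 + 0.5226) / 3 = 0.624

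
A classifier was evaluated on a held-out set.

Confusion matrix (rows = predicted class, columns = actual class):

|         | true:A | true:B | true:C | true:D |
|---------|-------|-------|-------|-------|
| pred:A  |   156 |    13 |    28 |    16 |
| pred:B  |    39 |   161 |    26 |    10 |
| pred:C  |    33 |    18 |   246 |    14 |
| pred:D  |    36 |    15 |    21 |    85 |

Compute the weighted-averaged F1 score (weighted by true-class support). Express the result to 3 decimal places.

Per-class F1 score (2·TP/(2·TP+FP+FN)):
  A: TP=156, FP=13+28+16=57, FN=39+33+36=108 → 312/477 = 0.6541
  B: TP=161, FP=39+26+10=75, FN=13+18+15=46 → 322/443 = 0.7269
  C: TP=246, FP=33+18+14=65, FN=28+26+21=75 → 492/632 = 0.7785
  D: TP=85, FP=36+15+21=72, FN=16+10+14=40 → 170/282 = 0.6028
Weighted-F1 score = Σ (supportᵢ/N)·F1 scoreᵢ with N=917: (264/917)·0.6541 + (207/917)·0.7269 + (321/917)·0.7785 + (125/917)·0.6028 = 0.707

0.707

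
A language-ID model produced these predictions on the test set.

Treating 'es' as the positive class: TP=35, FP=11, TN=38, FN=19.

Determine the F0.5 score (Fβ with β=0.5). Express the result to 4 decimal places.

Fβ = (1+β²)·TP / ((1+β²)·TP + β²·FN + FP), with β²=1/4
= 1.25·35 / (1.25·35 + 0.25·19 + 11) = 0.7353

0.7353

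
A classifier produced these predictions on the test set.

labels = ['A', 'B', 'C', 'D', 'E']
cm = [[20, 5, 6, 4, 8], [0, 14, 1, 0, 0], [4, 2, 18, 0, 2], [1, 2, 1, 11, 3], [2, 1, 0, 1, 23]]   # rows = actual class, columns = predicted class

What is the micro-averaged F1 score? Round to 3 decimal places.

Micro-averaging pools counts across classes: ΣTP=86, ΣFP=43, ΣFN=43.
Micro-F1 score = 2·TP/(2·TP+FP+FN) on pooled counts = 0.667 (equals overall accuracy in single-label multiclass).

0.667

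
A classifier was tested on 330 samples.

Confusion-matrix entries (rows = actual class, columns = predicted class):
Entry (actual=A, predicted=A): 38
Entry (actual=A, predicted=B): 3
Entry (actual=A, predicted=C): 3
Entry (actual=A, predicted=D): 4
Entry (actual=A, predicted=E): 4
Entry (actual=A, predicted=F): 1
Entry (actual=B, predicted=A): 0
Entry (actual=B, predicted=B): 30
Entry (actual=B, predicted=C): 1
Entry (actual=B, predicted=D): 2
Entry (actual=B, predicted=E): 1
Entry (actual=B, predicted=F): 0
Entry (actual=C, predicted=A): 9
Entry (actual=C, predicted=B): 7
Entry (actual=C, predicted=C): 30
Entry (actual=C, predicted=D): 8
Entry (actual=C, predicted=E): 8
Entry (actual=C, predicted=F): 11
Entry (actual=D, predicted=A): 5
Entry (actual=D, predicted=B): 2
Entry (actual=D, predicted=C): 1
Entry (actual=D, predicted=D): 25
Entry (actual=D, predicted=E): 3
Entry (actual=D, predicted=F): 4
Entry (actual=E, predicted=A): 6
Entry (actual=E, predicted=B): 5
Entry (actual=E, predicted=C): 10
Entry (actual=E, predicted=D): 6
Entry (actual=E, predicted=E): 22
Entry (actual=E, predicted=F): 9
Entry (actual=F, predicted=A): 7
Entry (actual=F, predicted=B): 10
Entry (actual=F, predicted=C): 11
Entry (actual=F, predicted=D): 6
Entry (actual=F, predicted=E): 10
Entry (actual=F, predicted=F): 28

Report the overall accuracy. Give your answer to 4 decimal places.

Accuracy = trace / total = (38+30+30+25+22+28=173) / 330 = 173/330 = 0.5242

0.5242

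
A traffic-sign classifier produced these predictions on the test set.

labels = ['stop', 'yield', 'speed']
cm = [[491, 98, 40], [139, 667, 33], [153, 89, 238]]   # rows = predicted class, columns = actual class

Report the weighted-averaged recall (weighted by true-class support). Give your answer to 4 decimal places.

0.7166

Per-class recall (TP/(TP+FN)):
  stop: TP=491, FN=139+153=292 → 491/783 = 0.62708
  yield: TP=667, FN=98+89=187 → 667/854 = 0.78103
  speed: TP=238, FN=40+33=73 → 238/311 = 0.76527
Weighted-recall = Σ (supportᵢ/N)·recallᵢ with N=1948: (783/1948)·0.62708 + (854/1948)·0.78103 + (311/1948)·0.76527 = 0.7166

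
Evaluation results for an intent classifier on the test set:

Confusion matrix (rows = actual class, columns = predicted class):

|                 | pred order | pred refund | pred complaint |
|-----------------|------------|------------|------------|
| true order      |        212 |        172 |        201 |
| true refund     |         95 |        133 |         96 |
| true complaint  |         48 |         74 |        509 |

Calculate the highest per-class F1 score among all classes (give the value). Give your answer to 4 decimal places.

0.7084

Per-class F1 score (2·TP/(2·TP+FP+FN)):
  order: TP=212, FP=95+48=143, FN=172+201=373 → 424/940 = 0.45106
  refund: TP=133, FP=172+74=246, FN=95+96=191 → 266/703 = 0.37838
  complaint: TP=509, FP=201+96=297, FN=48+74=122 → 1018/1437 = 0.70842
Highest is class 'complaint' with F1 score = 0.7084.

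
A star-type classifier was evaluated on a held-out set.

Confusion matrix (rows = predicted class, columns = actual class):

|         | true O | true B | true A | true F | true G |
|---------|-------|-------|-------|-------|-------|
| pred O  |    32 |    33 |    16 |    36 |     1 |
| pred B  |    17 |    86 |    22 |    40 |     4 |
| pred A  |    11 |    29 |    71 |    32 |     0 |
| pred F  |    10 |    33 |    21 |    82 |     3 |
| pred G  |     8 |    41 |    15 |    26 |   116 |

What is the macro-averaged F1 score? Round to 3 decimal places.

Per-class F1 score (2·TP/(2·TP+FP+FN)):
  O: TP=32, FP=33+16+36+1=86, FN=17+11+10+8=46 → 64/196 = 0.3265
  B: TP=86, FP=17+22+40+4=83, FN=33+29+33+41=136 → 172/391 = 0.4399
  A: TP=71, FP=11+29+32+0=72, FN=16+22+21+15=74 → 142/288 = 0.4931
  F: TP=82, FP=10+33+21+3=67, FN=36+40+32+26=134 → 164/365 = 0.4493
  G: TP=116, FP=8+41+15+26=90, FN=1+4+0+3=8 → 232/330 = 0.7030
Macro-F1 score = mean = (0.3265 + 0.4399 + 0.4931 + 0.4493 + 0.7030) / 5 = 0.482

0.482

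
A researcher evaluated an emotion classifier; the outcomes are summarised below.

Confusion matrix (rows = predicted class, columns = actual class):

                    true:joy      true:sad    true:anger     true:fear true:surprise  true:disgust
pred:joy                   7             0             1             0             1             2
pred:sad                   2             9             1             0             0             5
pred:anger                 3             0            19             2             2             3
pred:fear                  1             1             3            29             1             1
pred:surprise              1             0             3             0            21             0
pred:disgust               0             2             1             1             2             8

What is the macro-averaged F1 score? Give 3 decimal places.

0.665

Per-class F1 score (2·TP/(2·TP+FP+FN)):
  joy: TP=7, FP=0+1+0+1+2=4, FN=2+3+1+1+0=7 → 14/25 = 0.5600
  sad: TP=9, FP=2+1+0+0+5=8, FN=0+0+1+0+2=3 → 18/29 = 0.6207
  anger: TP=19, FP=3+0+2+2+3=10, FN=1+1+3+3+1=9 → 38/57 = 0.6667
  fear: TP=29, FP=1+1+3+1+1=7, FN=0+0+2+0+1=3 → 58/68 = 0.8529
  surprise: TP=21, FP=1+0+3+0+0=4, FN=1+0+2+1+2=6 → 42/52 = 0.8077
  disgust: TP=8, FP=0+2+1+1+2=6, FN=2+5+3+1+0=11 → 16/33 = 0.4848
Macro-F1 score = mean = (0.5600 + 0.6207 + 0.6667 + 0.8529 + 0.8077 + 0.4848) / 6 = 0.665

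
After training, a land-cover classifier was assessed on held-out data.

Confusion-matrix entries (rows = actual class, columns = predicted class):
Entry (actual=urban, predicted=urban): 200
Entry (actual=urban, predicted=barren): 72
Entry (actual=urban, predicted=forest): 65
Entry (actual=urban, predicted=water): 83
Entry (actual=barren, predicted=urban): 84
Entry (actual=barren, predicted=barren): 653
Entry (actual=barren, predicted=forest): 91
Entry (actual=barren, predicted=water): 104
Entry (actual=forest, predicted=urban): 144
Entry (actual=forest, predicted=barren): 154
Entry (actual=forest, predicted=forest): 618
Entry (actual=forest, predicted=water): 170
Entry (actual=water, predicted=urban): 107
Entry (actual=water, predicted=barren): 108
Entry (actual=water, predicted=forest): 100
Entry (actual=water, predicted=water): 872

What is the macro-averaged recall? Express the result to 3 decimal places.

Per-class recall (TP/(TP+FN)):
  urban: TP=200, FN=72+65+83=220 → 200/420 = 0.4762
  barren: TP=653, FN=84+91+104=279 → 653/932 = 0.7006
  forest: TP=618, FN=144+154+170=468 → 618/1086 = 0.5691
  water: TP=872, FN=107+108+100=315 → 872/1187 = 0.7346
Macro-recall = mean = (0.4762 + 0.7006 + 0.5691 + 0.7346) / 4 = 0.620

0.620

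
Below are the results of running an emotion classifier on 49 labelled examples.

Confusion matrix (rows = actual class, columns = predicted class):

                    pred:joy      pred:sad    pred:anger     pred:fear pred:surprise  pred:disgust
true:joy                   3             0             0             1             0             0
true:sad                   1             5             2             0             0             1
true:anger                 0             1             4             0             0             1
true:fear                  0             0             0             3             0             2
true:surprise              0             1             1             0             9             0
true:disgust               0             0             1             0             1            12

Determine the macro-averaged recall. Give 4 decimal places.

0.7079

Per-class recall (TP/(TP+FN)):
  joy: TP=3, FN=0+0+1+0+0=1 → 3/4 = 0.75000
  sad: TP=5, FN=1+2+0+0+1=4 → 5/9 = 0.55556
  anger: TP=4, FN=0+1+0+0+1=2 → 4/6 = 0.66667
  fear: TP=3, FN=0+0+0+0+2=2 → 3/5 = 0.60000
  surprise: TP=9, FN=0+1+1+0+0=2 → 9/11 = 0.81818
  disgust: TP=12, FN=0+0+1+0+1=2 → 12/14 = 0.85714
Macro-recall = mean = (0.75000 + 0.55556 + 0.66667 + 0.60000 + 0.81818 + 0.85714) / 6 = 0.7079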